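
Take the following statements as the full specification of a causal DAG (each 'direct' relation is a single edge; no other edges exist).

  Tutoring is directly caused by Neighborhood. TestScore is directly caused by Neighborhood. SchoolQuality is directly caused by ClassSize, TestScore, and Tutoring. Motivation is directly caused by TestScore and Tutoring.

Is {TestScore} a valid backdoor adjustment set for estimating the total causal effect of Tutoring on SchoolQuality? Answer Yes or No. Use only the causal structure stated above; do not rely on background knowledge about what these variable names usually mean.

Yes

Backdoor paths from Tutoring to SchoolQuality (paths whose first edge points into Tutoring):
  P1: Tutoring <- Neighborhood -> TestScore -> SchoolQuality
Condition 1 (no descendant of Tutoring in the set): holds — descendants of Tutoring are {Motivation, SchoolQuality}; none are in {TestScore}.
Condition 2 (every backdoor path blocked by {TestScore}):
  P1: blocked at chain node TestScore ∈ conditioning set.
{TestScore} satisfies the backdoor criterion.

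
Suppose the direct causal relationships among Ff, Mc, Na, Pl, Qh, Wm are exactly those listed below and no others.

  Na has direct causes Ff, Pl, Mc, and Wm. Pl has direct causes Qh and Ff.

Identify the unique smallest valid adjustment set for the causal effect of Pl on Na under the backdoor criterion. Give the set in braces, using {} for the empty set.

{Ff}

Variables eligible for adjustment (non-descendants of Pl, excluding Pl and Na): {Ff, Mc, Qh, Wm}.
Backdoor paths from Pl to Na:
  P1: Pl <- Ff -> Na
The empty set is not sufficient: P1 (Pl <- Ff -> Na) has no collider blocking it and no conditioned non-collider, so it is open.
Try {Ff}:
  P1: blocked at fork node Ff ∈ conditioning set.
{Ff} contains no descendant of Pl and blocks every backdoor path.
No other singleton works — e.g. {Wm} leaves P1 open — so {Ff} is the unique smallest valid adjustment set.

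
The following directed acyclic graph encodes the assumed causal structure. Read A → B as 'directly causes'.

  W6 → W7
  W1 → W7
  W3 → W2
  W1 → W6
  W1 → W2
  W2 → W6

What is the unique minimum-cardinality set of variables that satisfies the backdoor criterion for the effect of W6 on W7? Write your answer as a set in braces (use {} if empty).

{W1}

Variables eligible for adjustment (non-descendants of W6, excluding W6 and W7): {W1, W2, W3}.
Backdoor paths from W6 to W7:
  P1: W6 <- W1 -> W7
  P2: W6 <- W2 <- W1 -> W7
The empty set is not sufficient: P1 (W6 <- W1 -> W7) has no collider blocking it and no conditioned non-collider, so it is open.
Try {W1}:
  P1: blocked at fork node W1 ∈ conditioning set.
  P2: blocked at fork node W1 ∈ conditioning set.
{W1} contains no descendant of W6 and blocks every backdoor path.
No other singleton works — e.g. {W3} leaves P1 open — so {W1} is the unique smallest valid adjustment set.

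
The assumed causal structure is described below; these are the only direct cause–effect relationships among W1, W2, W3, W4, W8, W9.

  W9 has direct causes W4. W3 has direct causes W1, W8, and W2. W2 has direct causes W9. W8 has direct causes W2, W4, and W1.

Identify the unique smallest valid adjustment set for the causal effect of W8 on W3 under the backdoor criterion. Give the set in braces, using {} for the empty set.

{W1, W2}

Variables eligible for adjustment (non-descendants of W8, excluding W8 and W3): {W1, W2, W4, W9}.
Backdoor paths from W8 to W3:
  P1: W8 <- W4 -> W9 -> W2 -> W3
  P2: W8 <- W1 -> W3
  P3: W8 <- W2 -> W3
The empty set is not sufficient: P1 (W8 <- W4 -> W9 -> W2 -> W3) has no collider blocking it and no conditioned non-collider, so it is open.
Try {W1, W2}:
  P1: blocked at chain node W2 ∈ conditioning set.
  P2: blocked at fork node W1 ∈ conditioning set.
  P3: blocked at fork node W2 ∈ conditioning set.
{W1, W2} contains no descendant of W8 and blocks every backdoor path.
Every element of {W1, W2} is needed (dropping W1 leaves P2 open; dropping W2 leaves P1 open), so no proper subset is valid.
Among all size-2 subsets of the eligible variables, only {W1, W2} blocks every backdoor path, so it is the unique smallest valid adjustment set.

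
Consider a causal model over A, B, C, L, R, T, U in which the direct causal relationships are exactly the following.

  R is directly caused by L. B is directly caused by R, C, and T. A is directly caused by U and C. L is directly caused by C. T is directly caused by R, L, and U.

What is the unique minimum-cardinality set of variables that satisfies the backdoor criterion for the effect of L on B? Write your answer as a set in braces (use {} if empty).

{C}

Variables eligible for adjustment (non-descendants of L, excluding L and B): {A, C, U}.
Backdoor paths from L to B:
  P1: L <- C -> B
  P2: L <- C -> A <- U -> T <- R -> B
  P3: L <- C -> A <- U -> T -> B
The empty set is not sufficient: P1 (L <- C -> B) has no collider blocking it and no conditioned non-collider, so it is open.
Try {C}:
  P1: blocked at fork node C ∈ conditioning set.
  P2: blocked at fork node C ∈ conditioning set.
  P3: blocked at fork node C ∈ conditioning set.
{C} contains no descendant of L and blocks every backdoor path.
No other singleton works — e.g. {U} leaves P1 open — so {C} is the unique smallest valid adjustment set.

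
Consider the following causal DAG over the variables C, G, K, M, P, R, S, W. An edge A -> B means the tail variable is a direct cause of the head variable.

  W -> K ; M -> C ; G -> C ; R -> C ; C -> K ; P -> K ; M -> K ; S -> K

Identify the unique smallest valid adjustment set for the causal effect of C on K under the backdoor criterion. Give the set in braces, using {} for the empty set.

Variables eligible for adjustment (non-descendants of C, excluding C and K): {G, M, P, R, S, W}.
Backdoor paths from C to K:
  P1: C <- M -> K
The empty set is not sufficient: P1 (C <- M -> K) has no collider blocking it and no conditioned non-collider, so it is open.
Try {M}:
  P1: blocked at fork node M ∈ conditioning set.
{M} contains no descendant of C and blocks every backdoor path.
No other singleton works — e.g. {S} leaves P1 open — so {M} is the unique smallest valid adjustment set.

{M}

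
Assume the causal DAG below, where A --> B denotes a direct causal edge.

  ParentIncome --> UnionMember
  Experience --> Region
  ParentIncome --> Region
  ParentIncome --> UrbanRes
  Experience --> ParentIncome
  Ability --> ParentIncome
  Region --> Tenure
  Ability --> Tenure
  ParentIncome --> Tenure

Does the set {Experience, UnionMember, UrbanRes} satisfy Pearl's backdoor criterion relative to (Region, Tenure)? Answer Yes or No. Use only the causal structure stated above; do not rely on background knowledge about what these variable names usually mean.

Backdoor paths from Region to Tenure (paths whose first edge points into Region):
  P1: Region <- Experience -> ParentIncome <- Ability -> Tenure
  P2: Region <- Experience -> ParentIncome -> Tenure
  P3: Region <- ParentIncome <- Ability -> Tenure
  P4: Region <- ParentIncome -> Tenure
Condition 1 (no descendant of Region in the set): holds — descendants of Region are {Tenure}; none are in {Experience, UnionMember, UrbanRes}.
Condition 2 (every backdoor path blocked by {Experience, UnionMember, UrbanRes}):
  P1: blocked at fork node Experience ∈ conditioning set.
  P2: blocked at fork node Experience ∈ conditioning set.
  P3: open — no interior node is in the conditioning set.
  P4: open — no interior node is in the conditioning set.
{Experience, UnionMember, UrbanRes} does not satisfy the backdoor criterion.

No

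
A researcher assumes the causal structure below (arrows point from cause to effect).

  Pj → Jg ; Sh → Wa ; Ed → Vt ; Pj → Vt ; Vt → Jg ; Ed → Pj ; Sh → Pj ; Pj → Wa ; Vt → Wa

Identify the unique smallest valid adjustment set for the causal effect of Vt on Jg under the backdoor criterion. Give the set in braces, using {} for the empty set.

Variables eligible for adjustment (non-descendants of Vt, excluding Vt and Jg): {Ed, Pj, Sh}.
Backdoor paths from Vt to Jg:
  P1: Vt <- Ed -> Pj -> Jg
  P2: Vt <- Pj -> Jg
The empty set is not sufficient: P1 (Vt <- Ed -> Pj -> Jg) has no collider blocking it and no conditioned non-collider, so it is open.
Try {Pj}:
  P1: blocked at chain node Pj ∈ conditioning set.
  P2: blocked at fork node Pj ∈ conditioning set.
{Pj} contains no descendant of Vt and blocks every backdoor path.
No other singleton works — e.g. {Ed} leaves P2 open — so {Pj} is the unique smallest valid adjustment set.

{Pj}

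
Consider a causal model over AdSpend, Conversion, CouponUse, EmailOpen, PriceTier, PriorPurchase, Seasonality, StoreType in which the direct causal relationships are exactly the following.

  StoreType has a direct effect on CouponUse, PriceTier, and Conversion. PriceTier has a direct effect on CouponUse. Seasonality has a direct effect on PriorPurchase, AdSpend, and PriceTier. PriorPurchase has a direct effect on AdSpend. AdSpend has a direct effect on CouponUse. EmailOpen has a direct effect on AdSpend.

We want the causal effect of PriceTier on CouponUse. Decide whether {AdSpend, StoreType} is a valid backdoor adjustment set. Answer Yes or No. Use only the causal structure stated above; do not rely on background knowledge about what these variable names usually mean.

Backdoor paths from PriceTier to CouponUse (paths whose first edge points into PriceTier):
  P1: PriceTier <- Seasonality -> PriorPurchase -> AdSpend -> CouponUse
  P2: PriceTier <- Seasonality -> AdSpend -> CouponUse
  P3: PriceTier <- StoreType -> CouponUse
Condition 1 (no descendant of PriceTier in the set): holds — descendants of PriceTier are {CouponUse}; none are in {AdSpend, StoreType}.
Condition 2 (every backdoor path blocked by {AdSpend, StoreType}):
  P1: blocked at chain node AdSpend ∈ conditioning set.
  P2: blocked at chain node AdSpend ∈ conditioning set.
  P3: blocked at fork node StoreType ∈ conditioning set.
{AdSpend, StoreType} satisfies the backdoor criterion.

Yes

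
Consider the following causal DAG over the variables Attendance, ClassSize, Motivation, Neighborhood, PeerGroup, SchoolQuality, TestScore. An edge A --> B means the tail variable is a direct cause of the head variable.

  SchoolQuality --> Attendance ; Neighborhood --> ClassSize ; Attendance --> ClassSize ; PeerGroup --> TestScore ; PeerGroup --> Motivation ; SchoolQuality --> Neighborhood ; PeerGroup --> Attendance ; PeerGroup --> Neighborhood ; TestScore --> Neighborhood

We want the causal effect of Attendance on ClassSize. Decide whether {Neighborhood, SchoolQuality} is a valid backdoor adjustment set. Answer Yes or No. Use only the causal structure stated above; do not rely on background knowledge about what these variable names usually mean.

Backdoor paths from Attendance to ClassSize (paths whose first edge points into Attendance):
  P1: Attendance <- PeerGroup -> TestScore -> Neighborhood -> ClassSize
  P2: Attendance <- PeerGroup -> Neighborhood -> ClassSize
  P3: Attendance <- SchoolQuality -> Neighborhood -> ClassSize
Condition 1 (no descendant of Attendance in the set): holds — descendants of Attendance are {ClassSize}; none are in {Neighborhood, SchoolQuality}.
Condition 2 (every backdoor path blocked by {Neighborhood, SchoolQuality}):
  P1: blocked at chain node Neighborhood ∈ conditioning set.
  P2: blocked at chain node Neighborhood ∈ conditioning set.
  P3: blocked at fork node SchoolQuality ∈ conditioning set.
{Neighborhood, SchoolQuality} satisfies the backdoor criterion.

Yes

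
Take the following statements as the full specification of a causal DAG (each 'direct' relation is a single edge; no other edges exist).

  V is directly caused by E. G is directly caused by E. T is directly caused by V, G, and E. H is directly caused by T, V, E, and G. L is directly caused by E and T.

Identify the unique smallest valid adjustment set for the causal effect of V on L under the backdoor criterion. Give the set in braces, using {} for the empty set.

Variables eligible for adjustment (non-descendants of V, excluding V and L): {E, G}.
Backdoor paths from V to L:
  P1: V <- E -> G -> T -> L
  P2: V <- E -> G -> H <- T -> L
  P3: V <- E -> T -> L
  P4: V <- E -> H <- G -> T -> L
  P5: V <- E -> H <- T -> L
  P6: V <- E -> L
The empty set is not sufficient: P1 (V <- E -> G -> T -> L) has no collider blocking it and no conditioned non-collider, so it is open.
Try {E}:
  P1: blocked at fork node E ∈ conditioning set.
  P2: blocked at fork node E ∈ conditioning set.
  P3: blocked at fork node E ∈ conditioning set.
  P4: blocked at fork node E ∈ conditioning set.
  P5: blocked at fork node E ∈ conditioning set.
  P6: blocked at fork node E ∈ conditioning set.
{E} contains no descendant of V and blocks every backdoor path.
No other singleton works — e.g. {G} leaves P3 open — so {E} is the unique smallest valid adjustment set.

{E}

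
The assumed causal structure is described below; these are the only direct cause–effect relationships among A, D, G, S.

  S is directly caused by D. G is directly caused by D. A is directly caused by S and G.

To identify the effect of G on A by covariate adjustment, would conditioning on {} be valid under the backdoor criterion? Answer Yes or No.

Backdoor paths from G to A (paths whose first edge points into G):
  P1: G <- D -> S -> A
Condition 1 (no descendant of G in the set): holds — descendants of G are {A}; none are in {}.
Condition 2 (every backdoor path blocked by {}):
  P1: open — no interior node is in the conditioning set.
{} does not satisfy the backdoor criterion.

No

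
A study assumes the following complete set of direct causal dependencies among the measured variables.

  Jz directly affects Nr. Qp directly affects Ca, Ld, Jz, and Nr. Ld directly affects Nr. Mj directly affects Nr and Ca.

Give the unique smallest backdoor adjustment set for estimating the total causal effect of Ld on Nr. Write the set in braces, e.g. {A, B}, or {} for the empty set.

Variables eligible for adjustment (non-descendants of Ld, excluding Ld and Nr): {Ca, Jz, Mj, Qp}.
Backdoor paths from Ld to Nr:
  P1: Ld <- Qp -> Jz -> Nr
  P2: Ld <- Qp -> Ca <- Mj -> Nr
  P3: Ld <- Qp -> Nr
The empty set is not sufficient: P1 (Ld <- Qp -> Jz -> Nr) has no collider blocking it and no conditioned non-collider, so it is open.
Try {Qp}:
  P1: blocked at fork node Qp ∈ conditioning set.
  P2: blocked at fork node Qp ∈ conditioning set.
  P3: blocked at fork node Qp ∈ conditioning set.
{Qp} contains no descendant of Ld and blocks every backdoor path.
No other singleton works — e.g. {Jz} leaves P3 open — so {Qp} is the unique smallest valid adjustment set.

{Qp}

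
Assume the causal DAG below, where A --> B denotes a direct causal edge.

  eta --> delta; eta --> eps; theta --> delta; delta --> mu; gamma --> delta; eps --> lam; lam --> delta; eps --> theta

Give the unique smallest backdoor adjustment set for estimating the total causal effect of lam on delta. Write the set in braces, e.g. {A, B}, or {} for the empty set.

{eps}

Variables eligible for adjustment (non-descendants of lam, excluding lam and delta): {eps, eta, gamma, theta}.
Backdoor paths from lam to delta:
  P1: lam <- eps <- eta -> delta
  P2: lam <- eps -> theta -> delta
The empty set is not sufficient: P1 (lam <- eps <- eta -> delta) has no collider blocking it and no conditioned non-collider, so it is open.
Try {eps}:
  P1: blocked at chain node eps ∈ conditioning set.
  P2: blocked at fork node eps ∈ conditioning set.
{eps} contains no descendant of lam and blocks every backdoor path.
No other singleton works — e.g. {eta} leaves P2 open — so {eps} is the unique smallest valid adjustment set.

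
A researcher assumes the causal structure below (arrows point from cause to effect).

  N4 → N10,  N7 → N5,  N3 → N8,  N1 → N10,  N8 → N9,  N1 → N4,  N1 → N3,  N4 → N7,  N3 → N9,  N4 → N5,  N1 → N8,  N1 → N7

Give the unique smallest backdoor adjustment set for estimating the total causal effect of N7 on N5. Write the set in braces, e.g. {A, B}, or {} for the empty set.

Variables eligible for adjustment (non-descendants of N7, excluding N7 and N5): {N1, N10, N3, N4, N8, N9}.
Backdoor paths from N7 to N5:
  P1: N7 <- N1 -> N4 -> N5
  P2: N7 <- N1 -> N10 <- N4 -> N5
  P3: N7 <- N4 -> N5
The empty set is not sufficient: P1 (N7 <- N1 -> N4 -> N5) has no collider blocking it and no conditioned non-collider, so it is open.
Try {N4}:
  P1: blocked at chain node N4 ∈ conditioning set.
  P2: blocked at collider N10 (neither it nor any descendant is in the conditioning set).
  P3: blocked at fork node N4 ∈ conditioning set.
{N4} contains no descendant of N7 and blocks every backdoor path.
No other singleton works — e.g. {N1} leaves P3 open — so {N4} is the unique smallest valid adjustment set.

{N4}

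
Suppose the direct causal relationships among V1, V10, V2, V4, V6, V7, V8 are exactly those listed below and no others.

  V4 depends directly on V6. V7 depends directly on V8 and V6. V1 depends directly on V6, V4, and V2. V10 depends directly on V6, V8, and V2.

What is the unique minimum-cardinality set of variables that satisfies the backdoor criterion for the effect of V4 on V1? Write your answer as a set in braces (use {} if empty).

{V6}

Variables eligible for adjustment (non-descendants of V4, excluding V4 and V1): {V10, V2, V6, V7, V8}.
Backdoor paths from V4 to V1:
  P1: V4 <- V6 -> V7 <- V8 -> V10 <- V2 -> V1
  P2: V4 <- V6 -> V10 <- V2 -> V1
  P3: V4 <- V6 -> V1
The empty set is not sufficient: P3 (V4 <- V6 -> V1) has no collider blocking it and no conditioned non-collider, so it is open.
Try {V6}:
  P1: blocked at fork node V6 ∈ conditioning set.
  P2: blocked at fork node V6 ∈ conditioning set.
  P3: blocked at fork node V6 ∈ conditioning set.
{V6} contains no descendant of V4 and blocks every backdoor path.
No other singleton works — e.g. {V8} leaves P3 open — so {V6} is the unique smallest valid adjustment set.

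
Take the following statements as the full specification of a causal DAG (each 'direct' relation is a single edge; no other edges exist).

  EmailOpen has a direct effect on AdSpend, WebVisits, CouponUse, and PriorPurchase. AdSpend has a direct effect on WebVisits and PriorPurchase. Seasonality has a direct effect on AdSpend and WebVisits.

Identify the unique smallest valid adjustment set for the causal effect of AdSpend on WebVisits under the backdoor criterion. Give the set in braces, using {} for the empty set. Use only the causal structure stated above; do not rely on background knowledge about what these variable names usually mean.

Variables eligible for adjustment (non-descendants of AdSpend, excluding AdSpend and WebVisits): {CouponUse, EmailOpen, Seasonality}.
Backdoor paths from AdSpend to WebVisits:
  P1: AdSpend <- Seasonality -> WebVisits
  P2: AdSpend <- EmailOpen -> WebVisits
The empty set is not sufficient: P1 (AdSpend <- Seasonality -> WebVisits) has no collider blocking it and no conditioned non-collider, so it is open.
Try {EmailOpen, Seasonality}:
  P1: blocked at fork node Seasonality ∈ conditioning set.
  P2: blocked at fork node EmailOpen ∈ conditioning set.
{EmailOpen, Seasonality} contains no descendant of AdSpend and blocks every backdoor path.
Every element of {EmailOpen, Seasonality} is needed (dropping EmailOpen leaves P2 open; dropping Seasonality leaves P1 open), so no proper subset is valid.
Among all size-2 subsets of the eligible variables, only {EmailOpen, Seasonality} blocks every backdoor path, so it is the unique smallest valid adjustment set.

{EmailOpen, Seasonality}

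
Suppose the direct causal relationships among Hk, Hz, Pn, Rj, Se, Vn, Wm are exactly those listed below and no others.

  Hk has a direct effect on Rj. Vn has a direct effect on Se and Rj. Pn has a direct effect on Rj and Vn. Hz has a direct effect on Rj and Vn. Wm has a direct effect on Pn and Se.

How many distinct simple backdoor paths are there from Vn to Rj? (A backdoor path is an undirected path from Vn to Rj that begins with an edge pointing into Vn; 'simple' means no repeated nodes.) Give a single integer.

A backdoor path from Vn to Rj is any simple undirected path whose first edge points into Vn (i.e. leaves Vn via a parent).
Parents of Vn: {Hz, Pn}.
Enumerating:
  P1: Vn <- Hz -> Rj
  P2: Vn <- Pn -> Rj
That exhausts the simple backdoor paths. Count: 2.

2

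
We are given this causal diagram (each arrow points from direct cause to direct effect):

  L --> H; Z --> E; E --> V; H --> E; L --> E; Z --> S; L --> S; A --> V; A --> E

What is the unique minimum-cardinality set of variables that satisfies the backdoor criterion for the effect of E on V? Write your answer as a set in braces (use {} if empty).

{A}

Variables eligible for adjustment (non-descendants of E, excluding E and V): {A, H, L, S, Z}.
Backdoor paths from E to V:
  P1: E <- A -> V
The empty set is not sufficient: P1 (E <- A -> V) has no collider blocking it and no conditioned non-collider, so it is open.
Try {A}:
  P1: blocked at fork node A ∈ conditioning set.
{A} contains no descendant of E and blocks every backdoor path.
No other singleton works — e.g. {L} leaves P1 open — so {A} is the unique smallest valid adjustment set.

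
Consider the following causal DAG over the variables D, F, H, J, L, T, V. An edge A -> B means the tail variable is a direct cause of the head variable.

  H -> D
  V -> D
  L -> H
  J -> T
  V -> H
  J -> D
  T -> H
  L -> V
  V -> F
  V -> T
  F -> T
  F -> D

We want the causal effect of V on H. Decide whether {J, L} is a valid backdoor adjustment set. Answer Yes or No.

Yes

Backdoor paths from V to H (paths whose first edge points into V):
  P1: V <- L -> H
Condition 1 (no descendant of V in the set): holds — descendants of V are {D, F, H, T}; none are in {J, L}.
Condition 2 (every backdoor path blocked by {J, L}):
  P1: blocked at fork node L ∈ conditioning set.
{J, L} satisfies the backdoor criterion.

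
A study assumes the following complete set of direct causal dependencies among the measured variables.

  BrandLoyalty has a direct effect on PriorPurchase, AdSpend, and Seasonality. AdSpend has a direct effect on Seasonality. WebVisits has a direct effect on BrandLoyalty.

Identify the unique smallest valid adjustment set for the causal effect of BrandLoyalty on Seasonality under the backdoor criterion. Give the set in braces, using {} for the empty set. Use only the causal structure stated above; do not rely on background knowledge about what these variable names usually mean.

{}

Variables eligible for adjustment (non-descendants of BrandLoyalty, excluding BrandLoyalty and Seasonality): {WebVisits}.
Backdoor paths from BrandLoyalty to Seasonality:
  (none)
With no backdoor paths the empty set already satisfies the criterion, and it is trivially minimal.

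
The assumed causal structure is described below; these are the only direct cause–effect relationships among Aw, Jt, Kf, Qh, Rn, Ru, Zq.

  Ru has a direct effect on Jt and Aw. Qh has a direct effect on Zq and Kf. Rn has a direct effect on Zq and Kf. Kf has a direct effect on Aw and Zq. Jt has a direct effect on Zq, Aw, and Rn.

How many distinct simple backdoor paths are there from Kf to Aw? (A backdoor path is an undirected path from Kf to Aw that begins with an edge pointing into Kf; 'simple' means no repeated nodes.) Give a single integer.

A backdoor path from Kf to Aw is any simple undirected path whose first edge points into Kf (i.e. leaves Kf via a parent).
Parents of Kf: {Qh, Rn}.
Enumerating:
  P1: Kf <- Rn <- Jt <- Ru -> Aw
  P2: Kf <- Rn <- Jt -> Aw
  P3: Kf <- Rn -> Zq <- Jt <- Ru -> Aw
  P4: Kf <- Rn -> Zq <- Jt -> Aw
  P5: Kf <- Qh -> Zq <- Jt <- Ru -> Aw
  P6: Kf <- Qh -> Zq <- Jt -> Aw
  P7: Kf <- Qh -> Zq <- Rn <- Jt <- Ru -> Aw
  P8: Kf <- Qh -> Zq <- Rn <- Jt -> Aw
That exhausts the simple backdoor paths. Count: 8.

8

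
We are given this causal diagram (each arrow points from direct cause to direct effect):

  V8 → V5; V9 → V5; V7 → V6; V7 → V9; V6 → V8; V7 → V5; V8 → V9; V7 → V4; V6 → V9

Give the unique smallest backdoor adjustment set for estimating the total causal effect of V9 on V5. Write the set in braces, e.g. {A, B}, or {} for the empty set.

Variables eligible for adjustment (non-descendants of V9, excluding V9 and V5): {V4, V6, V7, V8}.
Backdoor paths from V9 to V5:
  P1: V9 <- V7 -> V6 -> V8 -> V5
  P2: V9 <- V7 -> V5
  P3: V9 <- V6 <- V7 -> V5
  P4: V9 <- V6 -> V8 -> V5
  P5: V9 <- V8 <- V6 <- V7 -> V5
  P6: V9 <- V8 -> V5
The empty set is not sufficient: P1 (V9 <- V7 -> V6 -> V8 -> V5) has no collider blocking it and no conditioned non-collider, so it is open.
Try {V7, V8}:
  P1: blocked at fork node V7 ∈ conditioning set.
  P2: blocked at fork node V7 ∈ conditioning set.
  P3: blocked at fork node V7 ∈ conditioning set.
  P4: blocked at chain node V8 ∈ conditioning set.
  P5: blocked at chain node V8 ∈ conditioning set.
  P6: blocked at fork node V8 ∈ conditioning set.
{V7, V8} contains no descendant of V9 and blocks every backdoor path.
Every element of {V7, V8} is needed (dropping V7 leaves P2 open; dropping V8 leaves P4 open), so no proper subset is valid.
Among all size-2 subsets of the eligible variables, only {V7, V8} blocks every backdoor path, so it is the unique smallest valid adjustment set.

{V7, V8}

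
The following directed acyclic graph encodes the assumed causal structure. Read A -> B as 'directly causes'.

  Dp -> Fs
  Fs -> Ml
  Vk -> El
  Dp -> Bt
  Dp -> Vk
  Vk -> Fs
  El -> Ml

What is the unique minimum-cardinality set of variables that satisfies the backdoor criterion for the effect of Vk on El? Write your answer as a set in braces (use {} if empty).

Variables eligible for adjustment (non-descendants of Vk, excluding Vk and El): {Bt, Dp}.
Backdoor paths from Vk to El:
  P1: Vk <- Dp -> Fs -> Ml <- El
Each backdoor path contains an unconditioned collider, so every path is already blocked with the empty conditioning set:
  P1: blocked at collider Ml (neither it nor any descendant is in the conditioning set).
The empty set is therefore the unique smallest valid set.

{}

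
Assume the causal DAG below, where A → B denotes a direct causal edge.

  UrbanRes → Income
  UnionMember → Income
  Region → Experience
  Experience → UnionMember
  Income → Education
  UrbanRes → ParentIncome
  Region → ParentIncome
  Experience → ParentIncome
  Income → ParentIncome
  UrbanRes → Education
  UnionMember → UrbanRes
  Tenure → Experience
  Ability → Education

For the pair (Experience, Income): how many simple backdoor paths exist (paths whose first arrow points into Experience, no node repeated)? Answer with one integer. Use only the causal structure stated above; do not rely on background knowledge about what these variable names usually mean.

A backdoor path from Experience to Income is any simple undirected path whose first edge points into Experience (i.e. leaves Experience via a parent).
Parents of Experience: {Region, Tenure}.
Enumerating:
  P1: Experience <- Region -> ParentIncome <- UrbanRes <- UnionMember -> Income
  P2: Experience <- Region -> ParentIncome <- UrbanRes -> Income
  P3: Experience <- Region -> ParentIncome <- UrbanRes -> Education <- Income
  P4: Experience <- Region -> ParentIncome <- Income
That exhausts the simple backdoor paths. Count: 4.

4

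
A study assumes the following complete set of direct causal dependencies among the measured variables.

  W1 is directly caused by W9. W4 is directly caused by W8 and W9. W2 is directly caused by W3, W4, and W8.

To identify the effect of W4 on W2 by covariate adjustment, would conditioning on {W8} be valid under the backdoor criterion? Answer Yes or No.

Backdoor paths from W4 to W2 (paths whose first edge points into W4):
  P1: W4 <- W8 -> W2
Condition 1 (no descendant of W4 in the set): holds — descendants of W4 are {W2}; none are in {W8}.
Condition 2 (every backdoor path blocked by {W8}):
  P1: blocked at fork node W8 ∈ conditioning set.
{W8} satisfies the backdoor criterion.

Yes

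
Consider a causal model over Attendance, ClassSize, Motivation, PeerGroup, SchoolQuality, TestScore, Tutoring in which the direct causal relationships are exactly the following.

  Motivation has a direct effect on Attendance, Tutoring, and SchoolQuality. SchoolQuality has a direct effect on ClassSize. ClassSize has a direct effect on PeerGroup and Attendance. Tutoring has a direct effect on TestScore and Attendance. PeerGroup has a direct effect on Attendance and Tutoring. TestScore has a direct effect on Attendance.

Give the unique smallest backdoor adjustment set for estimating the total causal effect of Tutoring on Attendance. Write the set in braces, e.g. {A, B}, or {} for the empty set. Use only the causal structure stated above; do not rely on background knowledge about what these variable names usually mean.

Variables eligible for adjustment (non-descendants of Tutoring, excluding Tutoring and Attendance): {ClassSize, Motivation, PeerGroup, SchoolQuality}.
Backdoor paths from Tutoring to Attendance:
  P1: Tutoring <- Motivation -> SchoolQuality -> ClassSize -> PeerGroup -> Attendance
  P2: Tutoring <- Motivation -> SchoolQuality -> ClassSize -> Attendance
  P3: Tutoring <- Motivation -> Attendance
  P4: Tutoring <- PeerGroup <- ClassSize <- SchoolQuality <- Motivation -> Attendance
  P5: Tutoring <- PeerGroup <- ClassSize -> Attendance
  P6: Tutoring <- PeerGroup -> Attendance
The empty set is not sufficient: P1 (Tutoring <- Motivation -> SchoolQuality -> ClassSize -> PeerGroup -> Attendance) has no collider blocking it and no conditioned non-collider, so it is open.
Try {Motivation, PeerGroup}:
  P1: blocked at fork node Motivation ∈ conditioning set.
  P2: blocked at fork node Motivation ∈ conditioning set.
  P3: blocked at fork node Motivation ∈ conditioning set.
  P4: blocked at chain node PeerGroup ∈ conditioning set.
  P5: blocked at chain node PeerGroup ∈ conditioning set.
  P6: blocked at fork node PeerGroup ∈ conditioning set.
{Motivation, PeerGroup} contains no descendant of Tutoring and blocks every backdoor path.
Every element of {Motivation, PeerGroup} is needed (dropping Motivation leaves P2 open; dropping PeerGroup leaves P5 open), so no proper subset is valid.
Among all size-2 subsets of the eligible variables, only {Motivation, PeerGroup} blocks every backdoor path, so it is the unique smallest valid adjustment set.

{Motivation, PeerGroup}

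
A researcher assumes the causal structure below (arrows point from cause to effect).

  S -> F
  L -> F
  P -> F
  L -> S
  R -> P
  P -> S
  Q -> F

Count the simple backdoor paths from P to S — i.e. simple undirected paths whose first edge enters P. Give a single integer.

A backdoor path from P to S is any simple undirected path whose first edge points into P (i.e. leaves P via a parent).
Parents of P: {R}.
No simple path from any parent of P reaches S without revisiting P, so there are no backdoor paths.

0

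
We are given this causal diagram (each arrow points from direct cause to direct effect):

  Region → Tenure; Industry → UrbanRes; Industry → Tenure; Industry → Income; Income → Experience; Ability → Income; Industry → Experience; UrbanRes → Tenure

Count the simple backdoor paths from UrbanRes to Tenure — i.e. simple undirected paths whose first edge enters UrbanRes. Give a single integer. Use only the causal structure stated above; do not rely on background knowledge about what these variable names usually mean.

1

A backdoor path from UrbanRes to Tenure is any simple undirected path whose first edge points into UrbanRes (i.e. leaves UrbanRes via a parent).
Parents of UrbanRes: {Industry}.
Enumerating:
  P1: UrbanRes <- Industry -> Tenure
That exhausts the simple backdoor paths. Count: 1.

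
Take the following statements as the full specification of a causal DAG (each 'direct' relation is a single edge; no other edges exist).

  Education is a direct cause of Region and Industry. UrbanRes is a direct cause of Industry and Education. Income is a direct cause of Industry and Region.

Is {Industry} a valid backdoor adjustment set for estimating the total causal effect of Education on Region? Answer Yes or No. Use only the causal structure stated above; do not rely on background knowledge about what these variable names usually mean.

Backdoor paths from Education to Region (paths whose first edge points into Education):
  P1: Education <- UrbanRes -> Industry <- Income -> Region
Condition 1 (no descendant of Education in the set): FAILS — Industry is a descendant of Education.
Condition 2 (every backdoor path blocked by {Industry}):
  P1: open — collider(s) Industry are conditioned on (or have a conditioned descendant) and no non-collider on the path is in the set.
{Industry} does not satisfy the backdoor criterion.

No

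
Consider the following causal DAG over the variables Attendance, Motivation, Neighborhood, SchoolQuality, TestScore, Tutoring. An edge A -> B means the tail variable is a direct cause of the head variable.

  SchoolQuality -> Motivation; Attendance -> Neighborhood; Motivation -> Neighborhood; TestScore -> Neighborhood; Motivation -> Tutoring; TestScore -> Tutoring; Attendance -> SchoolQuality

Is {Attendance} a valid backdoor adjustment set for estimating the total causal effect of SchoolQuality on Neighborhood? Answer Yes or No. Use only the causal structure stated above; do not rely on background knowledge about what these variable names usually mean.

Backdoor paths from SchoolQuality to Neighborhood (paths whose first edge points into SchoolQuality):
  P1: SchoolQuality <- Attendance -> Neighborhood
Condition 1 (no descendant of SchoolQuality in the set): holds — descendants of SchoolQuality are {Motivation, Neighborhood, Tutoring}; none are in {Attendance}.
Condition 2 (every backdoor path blocked by {Attendance}):
  P1: blocked at fork node Attendance ∈ conditioning set.
{Attendance} satisfies the backdoor criterion.

Yes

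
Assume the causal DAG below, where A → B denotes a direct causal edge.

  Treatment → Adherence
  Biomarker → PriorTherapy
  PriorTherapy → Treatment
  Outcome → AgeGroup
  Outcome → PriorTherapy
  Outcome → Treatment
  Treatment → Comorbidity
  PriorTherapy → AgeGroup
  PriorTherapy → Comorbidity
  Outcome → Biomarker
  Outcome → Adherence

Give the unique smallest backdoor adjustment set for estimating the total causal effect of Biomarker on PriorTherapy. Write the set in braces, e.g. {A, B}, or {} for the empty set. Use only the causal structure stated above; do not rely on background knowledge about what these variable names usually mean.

Variables eligible for adjustment (non-descendants of Biomarker, excluding Biomarker and PriorTherapy): {Outcome}.
Backdoor paths from Biomarker to PriorTherapy:
  P1: Biomarker <- Outcome -> PriorTherapy
  P2: Biomarker <- Outcome -> AgeGroup <- PriorTherapy
  P3: Biomarker <- Outcome -> Treatment <- PriorTherapy
  P4: Biomarker <- Outcome -> Treatment -> Comorbidity <- PriorTherapy
  P5: Biomarker <- Outcome -> Adherence <- Treatment <- PriorTherapy
  P6: Biomarker <- Outcome -> Adherence <- Treatment -> Comorbidity <- PriorTherapy
The empty set is not sufficient: P1 (Biomarker <- Outcome -> PriorTherapy) has no collider blocking it and no conditioned non-collider, so it is open.
Try {Outcome}:
  P1: blocked at fork node Outcome ∈ conditioning set.
  P2: blocked at fork node Outcome ∈ conditioning set.
  P3: blocked at fork node Outcome ∈ conditioning set.
  P4: blocked at fork node Outcome ∈ conditioning set.
  P5: blocked at fork node Outcome ∈ conditioning set.
  P6: blocked at fork node Outcome ∈ conditioning set.
{Outcome} contains no descendant of Biomarker and blocks every backdoor path.
{Outcome} is the unique smallest valid adjustment set.

{Outcome}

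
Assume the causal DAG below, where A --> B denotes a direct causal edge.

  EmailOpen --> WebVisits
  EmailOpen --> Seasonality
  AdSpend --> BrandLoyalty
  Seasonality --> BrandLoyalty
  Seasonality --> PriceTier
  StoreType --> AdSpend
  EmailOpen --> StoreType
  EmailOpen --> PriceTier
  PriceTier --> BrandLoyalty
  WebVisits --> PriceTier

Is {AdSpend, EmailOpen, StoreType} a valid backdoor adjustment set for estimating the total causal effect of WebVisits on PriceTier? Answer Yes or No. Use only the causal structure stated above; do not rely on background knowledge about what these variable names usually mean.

Yes

Backdoor paths from WebVisits to PriceTier (paths whose first edge points into WebVisits):
  P1: WebVisits <- EmailOpen -> StoreType -> AdSpend -> BrandLoyalty <- Seasonality -> PriceTier
  P2: WebVisits <- EmailOpen -> StoreType -> AdSpend -> BrandLoyalty <- PriceTier
  P3: WebVisits <- EmailOpen -> Seasonality -> PriceTier
  P4: WebVisits <- EmailOpen -> Seasonality -> BrandLoyalty <- PriceTier
  P5: WebVisits <- EmailOpen -> PriceTier
Condition 1 (no descendant of WebVisits in the set): holds — descendants of WebVisits are {BrandLoyalty, PriceTier}; none are in {AdSpend, EmailOpen, StoreType}.
Condition 2 (every backdoor path blocked by {AdSpend, EmailOpen, StoreType}):
  P1: blocked at fork node EmailOpen ∈ conditioning set.
  P2: blocked at fork node EmailOpen ∈ conditioning set.
  P3: blocked at fork node EmailOpen ∈ conditioning set.
  P4: blocked at fork node EmailOpen ∈ conditioning set.
  P5: blocked at fork node EmailOpen ∈ conditioning set.
{AdSpend, EmailOpen, StoreType} satisfies the backdoor criterion.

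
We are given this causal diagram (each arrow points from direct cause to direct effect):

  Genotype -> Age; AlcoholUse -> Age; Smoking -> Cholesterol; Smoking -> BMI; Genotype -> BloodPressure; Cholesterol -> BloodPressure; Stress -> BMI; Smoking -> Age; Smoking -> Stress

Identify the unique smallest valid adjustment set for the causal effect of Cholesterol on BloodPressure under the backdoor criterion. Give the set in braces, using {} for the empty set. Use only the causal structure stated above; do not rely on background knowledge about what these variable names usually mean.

{}

Variables eligible for adjustment (non-descendants of Cholesterol, excluding Cholesterol and BloodPressure): {Age, AlcoholUse, BMI, Genotype, Smoking, Stress}.
Backdoor paths from Cholesterol to BloodPressure:
  P1: Cholesterol <- Smoking -> Age <- Genotype -> BloodPressure
Each backdoor path contains an unconditioned collider, so every path is already blocked with the empty conditioning set:
  P1: blocked at collider Age (neither it nor any descendant is in the conditioning set).
The empty set is therefore the unique smallest valid set.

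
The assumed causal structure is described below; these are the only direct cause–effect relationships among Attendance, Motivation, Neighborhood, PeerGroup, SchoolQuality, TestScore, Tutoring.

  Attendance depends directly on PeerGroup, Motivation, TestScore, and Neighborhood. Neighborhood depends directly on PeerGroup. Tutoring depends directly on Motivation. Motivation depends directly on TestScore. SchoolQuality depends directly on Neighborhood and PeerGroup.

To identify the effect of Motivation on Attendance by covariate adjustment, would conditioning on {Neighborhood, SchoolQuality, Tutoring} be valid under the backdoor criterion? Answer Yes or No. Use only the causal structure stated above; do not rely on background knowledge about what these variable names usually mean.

No

Backdoor paths from Motivation to Attendance (paths whose first edge points into Motivation):
  P1: Motivation <- TestScore -> Attendance
Condition 1 (no descendant of Motivation in the set): FAILS — Tutoring is a descendant of Motivation.
Condition 2 (every backdoor path blocked by {Neighborhood, SchoolQuality, Tutoring}):
  P1: open — no interior node is in the conditioning set.
{Neighborhood, SchoolQuality, Tutoring} does not satisfy the backdoor criterion.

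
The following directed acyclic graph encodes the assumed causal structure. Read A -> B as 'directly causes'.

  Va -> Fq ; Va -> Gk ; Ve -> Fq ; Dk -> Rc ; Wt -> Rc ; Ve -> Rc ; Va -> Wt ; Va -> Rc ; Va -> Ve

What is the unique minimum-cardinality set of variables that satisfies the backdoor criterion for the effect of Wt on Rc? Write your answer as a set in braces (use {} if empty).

{Va}

Variables eligible for adjustment (non-descendants of Wt, excluding Wt and Rc): {Dk, Fq, Gk, Va, Ve}.
Backdoor paths from Wt to Rc:
  P1: Wt <- Va -> Ve -> Rc
  P2: Wt <- Va -> Fq <- Ve -> Rc
  P3: Wt <- Va -> Rc
The empty set is not sufficient: P1 (Wt <- Va -> Ve -> Rc) has no collider blocking it and no conditioned non-collider, so it is open.
Try {Va}:
  P1: blocked at fork node Va ∈ conditioning set.
  P2: blocked at fork node Va ∈ conditioning set.
  P3: blocked at fork node Va ∈ conditioning set.
{Va} contains no descendant of Wt and blocks every backdoor path.
No other singleton works — e.g. {Ve} leaves P3 open — so {Va} is the unique smallest valid adjustment set.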